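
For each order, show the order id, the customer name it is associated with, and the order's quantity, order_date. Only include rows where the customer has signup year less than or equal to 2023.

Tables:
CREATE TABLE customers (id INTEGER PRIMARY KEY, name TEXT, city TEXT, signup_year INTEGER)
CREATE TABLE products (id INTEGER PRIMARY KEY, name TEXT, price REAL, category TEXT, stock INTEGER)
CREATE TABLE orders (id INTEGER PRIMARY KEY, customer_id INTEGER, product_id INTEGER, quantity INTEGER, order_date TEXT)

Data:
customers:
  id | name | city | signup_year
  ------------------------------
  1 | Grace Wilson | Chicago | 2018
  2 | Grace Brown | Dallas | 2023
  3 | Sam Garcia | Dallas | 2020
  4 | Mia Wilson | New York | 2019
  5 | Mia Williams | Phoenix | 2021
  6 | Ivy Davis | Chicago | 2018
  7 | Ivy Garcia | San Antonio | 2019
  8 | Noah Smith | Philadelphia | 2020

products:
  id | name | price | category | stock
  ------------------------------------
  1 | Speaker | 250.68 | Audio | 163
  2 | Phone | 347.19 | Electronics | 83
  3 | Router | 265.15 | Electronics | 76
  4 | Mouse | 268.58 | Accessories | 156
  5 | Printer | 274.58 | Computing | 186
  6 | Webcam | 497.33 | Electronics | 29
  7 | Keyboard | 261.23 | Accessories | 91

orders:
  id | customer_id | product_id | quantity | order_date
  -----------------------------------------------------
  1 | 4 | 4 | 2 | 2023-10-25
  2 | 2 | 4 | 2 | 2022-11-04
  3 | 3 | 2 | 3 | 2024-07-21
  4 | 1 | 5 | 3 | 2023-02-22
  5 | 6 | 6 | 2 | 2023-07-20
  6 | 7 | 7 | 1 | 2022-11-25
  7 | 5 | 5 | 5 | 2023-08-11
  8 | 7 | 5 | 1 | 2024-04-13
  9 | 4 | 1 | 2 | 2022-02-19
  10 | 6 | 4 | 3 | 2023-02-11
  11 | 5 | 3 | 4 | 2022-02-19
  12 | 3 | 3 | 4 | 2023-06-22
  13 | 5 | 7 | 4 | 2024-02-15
SELECT c.id, p.name AS customer, c.quantity, c.order_date FROM orders c JOIN customers p ON c.customer_id = p.id WHERE p.signup_year <= 2023

Execution result:
id | customer | quantity | order_date
1 | Mia Wilson | 2 | 2023-10-25
2 | Grace Brown | 2 | 2022-11-04
3 | Sam Garcia | 3 | 2024-07-21
4 | Grace Wilson | 3 | 2023-02-22
5 | Ivy Davis | 2 | 2023-07-20
6 | Ivy Garcia | 1 | 2022-11-25
7 | Mia Williams | 5 | 2023-08-11
8 | Ivy Garcia | 1 | 2024-04-13
9 | Mia Wilson | 2 | 2022-02-19
10 | Ivy Davis | 3 | 2023-02-11
11 | Mia Williams | 4 | 2022-02-19
12 | Sam Garcia | 4 | 2023-06-22
13 | Mia Williams | 4 | 2024-02-15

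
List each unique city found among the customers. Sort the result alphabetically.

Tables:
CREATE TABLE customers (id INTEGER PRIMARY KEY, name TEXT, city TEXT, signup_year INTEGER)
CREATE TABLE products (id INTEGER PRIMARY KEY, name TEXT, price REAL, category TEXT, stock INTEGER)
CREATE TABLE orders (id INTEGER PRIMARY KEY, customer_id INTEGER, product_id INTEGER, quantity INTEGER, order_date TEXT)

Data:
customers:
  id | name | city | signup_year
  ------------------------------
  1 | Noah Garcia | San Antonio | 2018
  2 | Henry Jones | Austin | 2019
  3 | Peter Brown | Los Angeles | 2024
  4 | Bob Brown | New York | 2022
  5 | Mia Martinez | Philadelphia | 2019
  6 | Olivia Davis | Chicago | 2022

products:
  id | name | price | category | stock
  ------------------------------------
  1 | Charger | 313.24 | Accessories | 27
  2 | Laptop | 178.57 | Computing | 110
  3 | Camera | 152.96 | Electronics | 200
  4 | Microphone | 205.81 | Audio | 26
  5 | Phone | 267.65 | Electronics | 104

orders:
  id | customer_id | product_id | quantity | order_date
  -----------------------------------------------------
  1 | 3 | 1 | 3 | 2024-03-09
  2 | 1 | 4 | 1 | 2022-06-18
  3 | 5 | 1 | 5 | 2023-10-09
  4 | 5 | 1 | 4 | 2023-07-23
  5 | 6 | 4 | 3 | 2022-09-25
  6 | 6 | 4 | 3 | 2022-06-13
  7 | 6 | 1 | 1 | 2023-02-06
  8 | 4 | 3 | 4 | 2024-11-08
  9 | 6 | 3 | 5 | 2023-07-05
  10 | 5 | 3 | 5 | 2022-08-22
SELECT DISTINCT city FROM customers ORDER BY city

Execution result:
city
Austin
Chicago
Los Angeles
New York
Philadelphia
San Antonio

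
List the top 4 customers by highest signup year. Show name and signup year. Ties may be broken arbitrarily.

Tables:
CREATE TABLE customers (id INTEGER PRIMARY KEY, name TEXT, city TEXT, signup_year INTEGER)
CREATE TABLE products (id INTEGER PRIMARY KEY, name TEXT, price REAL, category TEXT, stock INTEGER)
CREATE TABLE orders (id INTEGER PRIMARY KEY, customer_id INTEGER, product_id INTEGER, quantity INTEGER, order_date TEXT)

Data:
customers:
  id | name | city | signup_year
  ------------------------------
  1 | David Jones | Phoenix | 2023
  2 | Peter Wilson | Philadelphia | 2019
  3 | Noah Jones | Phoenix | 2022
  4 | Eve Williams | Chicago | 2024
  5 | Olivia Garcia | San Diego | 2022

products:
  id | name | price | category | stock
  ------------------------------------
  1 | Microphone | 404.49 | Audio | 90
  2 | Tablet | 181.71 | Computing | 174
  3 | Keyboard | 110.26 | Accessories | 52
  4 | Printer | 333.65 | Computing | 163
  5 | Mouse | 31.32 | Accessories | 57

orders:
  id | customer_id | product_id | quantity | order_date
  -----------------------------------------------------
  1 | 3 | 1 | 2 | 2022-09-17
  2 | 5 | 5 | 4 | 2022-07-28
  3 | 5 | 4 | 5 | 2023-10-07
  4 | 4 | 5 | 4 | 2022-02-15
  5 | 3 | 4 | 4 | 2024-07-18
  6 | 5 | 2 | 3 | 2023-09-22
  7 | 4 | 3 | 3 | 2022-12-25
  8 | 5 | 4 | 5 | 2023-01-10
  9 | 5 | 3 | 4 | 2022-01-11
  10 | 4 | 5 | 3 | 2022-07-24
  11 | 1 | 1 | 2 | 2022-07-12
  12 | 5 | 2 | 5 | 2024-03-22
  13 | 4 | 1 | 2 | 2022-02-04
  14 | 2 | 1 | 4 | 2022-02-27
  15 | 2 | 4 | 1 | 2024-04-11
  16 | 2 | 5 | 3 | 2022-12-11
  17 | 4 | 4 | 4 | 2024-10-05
SELECT name, signup_year FROM customers ORDER BY signup_year DESC LIMIT 4

Execution result:
name | signup_year
Eve Williams | 2024
David Jones | 2023
Noah Jones | 2022
Olivia Garcia | 2022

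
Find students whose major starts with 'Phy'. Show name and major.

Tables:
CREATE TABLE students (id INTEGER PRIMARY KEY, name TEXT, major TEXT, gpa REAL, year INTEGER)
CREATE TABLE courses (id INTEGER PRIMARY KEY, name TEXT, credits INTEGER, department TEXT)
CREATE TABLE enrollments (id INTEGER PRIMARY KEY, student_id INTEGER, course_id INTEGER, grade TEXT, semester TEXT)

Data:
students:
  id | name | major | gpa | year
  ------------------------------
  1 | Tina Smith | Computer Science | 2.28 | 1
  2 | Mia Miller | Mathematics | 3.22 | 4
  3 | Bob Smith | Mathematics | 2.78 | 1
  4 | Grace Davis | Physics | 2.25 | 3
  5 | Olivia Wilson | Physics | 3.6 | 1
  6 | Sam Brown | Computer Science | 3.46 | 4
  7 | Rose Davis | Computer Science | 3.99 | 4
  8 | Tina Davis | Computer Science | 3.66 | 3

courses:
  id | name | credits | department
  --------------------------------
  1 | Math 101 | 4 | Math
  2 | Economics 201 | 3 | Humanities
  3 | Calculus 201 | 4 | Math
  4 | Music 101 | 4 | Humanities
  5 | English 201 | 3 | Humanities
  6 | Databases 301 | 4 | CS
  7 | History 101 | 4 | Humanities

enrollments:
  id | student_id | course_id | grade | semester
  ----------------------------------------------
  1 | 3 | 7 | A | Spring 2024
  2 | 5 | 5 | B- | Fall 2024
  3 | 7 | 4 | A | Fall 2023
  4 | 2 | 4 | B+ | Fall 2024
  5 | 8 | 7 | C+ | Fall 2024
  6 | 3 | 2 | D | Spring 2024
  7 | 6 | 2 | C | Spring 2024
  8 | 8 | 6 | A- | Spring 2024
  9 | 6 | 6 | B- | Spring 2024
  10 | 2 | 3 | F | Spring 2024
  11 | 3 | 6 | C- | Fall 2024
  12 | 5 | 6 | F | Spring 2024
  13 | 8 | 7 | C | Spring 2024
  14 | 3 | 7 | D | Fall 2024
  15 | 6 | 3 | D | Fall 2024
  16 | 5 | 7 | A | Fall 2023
SELECT name, major FROM students WHERE major LIKE 'Phy%'

Execution result:
name | major
Grace Davis | Physics
Olivia Wilson | Physics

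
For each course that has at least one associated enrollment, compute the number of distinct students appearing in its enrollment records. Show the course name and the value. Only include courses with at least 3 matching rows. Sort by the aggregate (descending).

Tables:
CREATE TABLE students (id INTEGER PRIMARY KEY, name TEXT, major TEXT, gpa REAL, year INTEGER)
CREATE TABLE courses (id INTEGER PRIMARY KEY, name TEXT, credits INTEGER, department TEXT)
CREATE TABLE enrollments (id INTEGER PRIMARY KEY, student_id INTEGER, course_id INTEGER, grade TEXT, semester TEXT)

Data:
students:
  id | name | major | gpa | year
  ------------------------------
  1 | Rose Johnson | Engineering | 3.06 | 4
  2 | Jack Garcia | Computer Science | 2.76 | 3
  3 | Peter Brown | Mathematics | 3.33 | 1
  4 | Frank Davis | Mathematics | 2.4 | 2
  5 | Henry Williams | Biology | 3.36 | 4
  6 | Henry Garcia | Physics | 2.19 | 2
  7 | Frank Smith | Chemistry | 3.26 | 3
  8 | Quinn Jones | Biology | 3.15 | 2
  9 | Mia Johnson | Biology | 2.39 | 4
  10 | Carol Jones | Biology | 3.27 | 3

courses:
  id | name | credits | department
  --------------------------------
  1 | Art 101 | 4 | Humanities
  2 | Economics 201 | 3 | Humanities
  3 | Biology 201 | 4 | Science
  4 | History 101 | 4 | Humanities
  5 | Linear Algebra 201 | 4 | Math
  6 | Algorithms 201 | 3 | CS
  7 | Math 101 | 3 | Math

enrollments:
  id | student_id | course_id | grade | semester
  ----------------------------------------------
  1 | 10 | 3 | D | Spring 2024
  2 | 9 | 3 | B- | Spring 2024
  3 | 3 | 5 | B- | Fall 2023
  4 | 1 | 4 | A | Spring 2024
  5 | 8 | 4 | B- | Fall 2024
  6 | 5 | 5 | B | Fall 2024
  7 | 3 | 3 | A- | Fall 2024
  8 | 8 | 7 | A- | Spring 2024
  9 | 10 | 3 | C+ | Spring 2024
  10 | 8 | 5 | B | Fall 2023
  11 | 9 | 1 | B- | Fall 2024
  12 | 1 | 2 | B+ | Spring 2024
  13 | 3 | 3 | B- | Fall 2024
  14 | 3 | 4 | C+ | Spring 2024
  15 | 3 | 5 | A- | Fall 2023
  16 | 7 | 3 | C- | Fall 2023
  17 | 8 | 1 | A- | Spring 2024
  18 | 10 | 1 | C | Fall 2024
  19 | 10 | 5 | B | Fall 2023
SELECT p.name, COUNT(DISTINCT c.student_id) AS distinct_student_count FROM enrollments c JOIN courses p ON c.course_id = p.id GROUP BY p.id, p.name HAVING COUNT(*) >= 3 ORDER BY distinct_student_count DESC

Execution result:
name | distinct_student_count
Biology 201 | 4
Linear Algebra 201 | 4
Art 101 | 3
History 101 | 3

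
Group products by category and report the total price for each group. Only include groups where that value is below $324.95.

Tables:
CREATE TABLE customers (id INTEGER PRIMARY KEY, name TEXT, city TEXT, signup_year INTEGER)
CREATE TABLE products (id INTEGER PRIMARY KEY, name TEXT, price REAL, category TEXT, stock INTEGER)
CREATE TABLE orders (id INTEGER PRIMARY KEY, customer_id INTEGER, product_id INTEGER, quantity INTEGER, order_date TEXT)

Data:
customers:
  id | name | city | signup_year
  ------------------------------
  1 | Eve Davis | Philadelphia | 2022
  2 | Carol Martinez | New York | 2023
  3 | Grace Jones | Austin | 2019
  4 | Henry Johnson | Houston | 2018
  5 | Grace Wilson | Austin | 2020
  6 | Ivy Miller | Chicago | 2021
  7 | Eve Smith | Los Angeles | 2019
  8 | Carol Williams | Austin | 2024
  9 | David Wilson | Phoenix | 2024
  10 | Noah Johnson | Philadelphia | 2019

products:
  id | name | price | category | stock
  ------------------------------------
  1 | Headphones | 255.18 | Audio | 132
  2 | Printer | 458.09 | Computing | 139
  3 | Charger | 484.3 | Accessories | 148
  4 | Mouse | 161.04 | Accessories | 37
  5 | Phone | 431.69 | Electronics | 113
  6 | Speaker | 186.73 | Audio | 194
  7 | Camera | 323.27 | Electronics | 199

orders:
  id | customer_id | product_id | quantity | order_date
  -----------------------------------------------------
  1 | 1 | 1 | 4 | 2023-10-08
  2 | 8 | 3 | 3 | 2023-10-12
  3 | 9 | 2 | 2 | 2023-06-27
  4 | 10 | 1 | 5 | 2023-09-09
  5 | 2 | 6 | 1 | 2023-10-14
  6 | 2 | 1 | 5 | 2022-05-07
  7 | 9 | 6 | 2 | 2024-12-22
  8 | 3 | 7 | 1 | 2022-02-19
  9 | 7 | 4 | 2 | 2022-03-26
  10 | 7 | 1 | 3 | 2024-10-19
SELECT category, SUM(price) AS sum_price FROM products GROUP BY category HAVING SUM(price) < 324.95

Execution result:
(no rows)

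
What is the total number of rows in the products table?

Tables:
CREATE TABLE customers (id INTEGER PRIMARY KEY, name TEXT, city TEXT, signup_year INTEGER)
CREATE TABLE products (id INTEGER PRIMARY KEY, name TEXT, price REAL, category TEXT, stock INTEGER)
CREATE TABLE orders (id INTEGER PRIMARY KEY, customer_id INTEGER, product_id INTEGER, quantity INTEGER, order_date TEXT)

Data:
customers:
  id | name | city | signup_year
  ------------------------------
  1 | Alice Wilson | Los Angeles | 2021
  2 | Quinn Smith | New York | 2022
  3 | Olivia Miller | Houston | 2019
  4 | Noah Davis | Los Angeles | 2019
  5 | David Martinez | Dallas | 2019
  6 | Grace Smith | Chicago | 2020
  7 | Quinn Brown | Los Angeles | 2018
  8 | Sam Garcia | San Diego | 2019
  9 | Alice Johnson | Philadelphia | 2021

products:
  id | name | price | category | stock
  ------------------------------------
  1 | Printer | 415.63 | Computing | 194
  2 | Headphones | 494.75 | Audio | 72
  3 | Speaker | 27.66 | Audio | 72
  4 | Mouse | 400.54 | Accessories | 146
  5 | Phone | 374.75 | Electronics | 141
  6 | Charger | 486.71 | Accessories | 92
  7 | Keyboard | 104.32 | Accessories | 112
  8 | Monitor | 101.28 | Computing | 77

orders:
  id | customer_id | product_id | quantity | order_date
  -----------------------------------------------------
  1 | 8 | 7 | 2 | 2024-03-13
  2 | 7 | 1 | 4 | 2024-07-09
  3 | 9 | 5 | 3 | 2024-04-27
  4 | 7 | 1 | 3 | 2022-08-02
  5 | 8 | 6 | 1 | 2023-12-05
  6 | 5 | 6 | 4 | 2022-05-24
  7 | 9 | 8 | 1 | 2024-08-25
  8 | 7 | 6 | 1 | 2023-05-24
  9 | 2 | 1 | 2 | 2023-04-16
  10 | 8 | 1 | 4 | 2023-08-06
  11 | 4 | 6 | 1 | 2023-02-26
SELECT COUNT(*) FROM products

Execution result:
8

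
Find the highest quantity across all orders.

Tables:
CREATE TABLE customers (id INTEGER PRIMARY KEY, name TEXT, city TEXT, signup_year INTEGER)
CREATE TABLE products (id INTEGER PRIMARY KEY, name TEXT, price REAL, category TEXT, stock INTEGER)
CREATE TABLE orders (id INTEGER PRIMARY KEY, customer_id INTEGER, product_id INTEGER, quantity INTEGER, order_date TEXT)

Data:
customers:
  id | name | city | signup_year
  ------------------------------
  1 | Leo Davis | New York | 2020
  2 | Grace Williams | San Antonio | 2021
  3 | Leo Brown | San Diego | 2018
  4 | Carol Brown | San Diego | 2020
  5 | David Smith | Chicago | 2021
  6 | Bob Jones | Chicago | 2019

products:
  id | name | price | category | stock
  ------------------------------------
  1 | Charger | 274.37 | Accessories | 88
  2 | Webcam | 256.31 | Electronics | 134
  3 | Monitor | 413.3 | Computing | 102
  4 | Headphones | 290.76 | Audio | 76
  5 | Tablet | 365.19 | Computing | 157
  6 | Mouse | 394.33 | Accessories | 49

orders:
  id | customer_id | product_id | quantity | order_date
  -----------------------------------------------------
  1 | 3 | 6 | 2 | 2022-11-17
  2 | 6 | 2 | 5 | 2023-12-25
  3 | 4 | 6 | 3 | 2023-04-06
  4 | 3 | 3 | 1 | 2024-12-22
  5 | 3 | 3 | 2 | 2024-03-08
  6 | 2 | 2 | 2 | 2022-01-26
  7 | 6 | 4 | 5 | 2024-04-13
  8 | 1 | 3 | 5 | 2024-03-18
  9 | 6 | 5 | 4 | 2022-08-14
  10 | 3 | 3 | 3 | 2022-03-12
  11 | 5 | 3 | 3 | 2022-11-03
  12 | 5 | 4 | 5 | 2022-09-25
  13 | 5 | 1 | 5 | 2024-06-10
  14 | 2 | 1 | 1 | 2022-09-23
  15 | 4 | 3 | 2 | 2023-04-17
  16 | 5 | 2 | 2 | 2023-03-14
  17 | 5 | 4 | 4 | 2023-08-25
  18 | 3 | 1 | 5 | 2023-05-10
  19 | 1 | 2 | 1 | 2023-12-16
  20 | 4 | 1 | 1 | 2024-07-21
SELECT MAX(quantity) FROM orders

Execution result:
5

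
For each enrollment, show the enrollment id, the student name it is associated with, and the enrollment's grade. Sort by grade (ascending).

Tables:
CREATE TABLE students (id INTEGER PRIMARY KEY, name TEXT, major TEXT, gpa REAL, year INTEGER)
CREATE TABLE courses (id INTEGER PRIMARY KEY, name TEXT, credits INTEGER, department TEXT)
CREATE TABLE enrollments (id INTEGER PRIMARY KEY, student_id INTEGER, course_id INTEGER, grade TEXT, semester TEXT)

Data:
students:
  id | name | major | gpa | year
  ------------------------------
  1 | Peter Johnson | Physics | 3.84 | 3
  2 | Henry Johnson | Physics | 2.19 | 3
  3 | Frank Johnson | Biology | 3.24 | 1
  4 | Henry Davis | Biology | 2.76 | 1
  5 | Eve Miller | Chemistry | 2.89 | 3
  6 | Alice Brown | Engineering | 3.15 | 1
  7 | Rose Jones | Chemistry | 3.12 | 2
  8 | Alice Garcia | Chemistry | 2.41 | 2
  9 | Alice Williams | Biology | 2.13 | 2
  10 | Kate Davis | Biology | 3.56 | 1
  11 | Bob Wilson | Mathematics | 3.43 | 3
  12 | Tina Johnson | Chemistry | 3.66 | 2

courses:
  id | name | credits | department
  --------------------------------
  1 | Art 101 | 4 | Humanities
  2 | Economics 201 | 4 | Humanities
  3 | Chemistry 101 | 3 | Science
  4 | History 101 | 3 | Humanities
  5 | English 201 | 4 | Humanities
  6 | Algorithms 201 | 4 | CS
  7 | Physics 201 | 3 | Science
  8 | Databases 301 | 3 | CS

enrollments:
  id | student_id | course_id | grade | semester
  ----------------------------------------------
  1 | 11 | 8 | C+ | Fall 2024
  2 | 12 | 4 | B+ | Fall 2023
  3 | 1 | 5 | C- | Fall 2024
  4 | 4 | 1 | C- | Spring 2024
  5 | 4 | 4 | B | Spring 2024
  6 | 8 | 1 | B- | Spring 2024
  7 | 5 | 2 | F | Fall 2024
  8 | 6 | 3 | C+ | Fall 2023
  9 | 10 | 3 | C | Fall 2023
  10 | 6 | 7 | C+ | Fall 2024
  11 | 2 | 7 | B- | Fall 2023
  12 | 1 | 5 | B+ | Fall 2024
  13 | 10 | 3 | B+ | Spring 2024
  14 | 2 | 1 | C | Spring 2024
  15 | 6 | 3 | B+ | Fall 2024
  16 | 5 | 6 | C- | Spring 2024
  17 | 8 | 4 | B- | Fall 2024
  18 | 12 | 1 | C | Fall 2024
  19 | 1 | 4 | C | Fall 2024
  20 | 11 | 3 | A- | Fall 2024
SELECT c.id, p.name AS student, c.grade FROM enrollments c JOIN students p ON c.student_id = p.id ORDER BY c.grade ASC

Execution result:
id | student | grade
20 | Bob Wilson | A-
5 | Henry Davis | B
2 | Tina Johnson | B+
12 | Peter Johnson | B+
13 | Kate Davis | B+
15 | Alice Brown | B+
6 | Alice Garcia | B-
11 | Henry Johnson | B-
17 | Alice Garcia | B-
9 | Kate Davis | C
14 | Henry Johnson | C
18 | Tina Johnson | C
19 | Peter Johnson | C
1 | Bob Wilson | C+
8 | Alice Brown | C+
10 | Alice Brown | C+
3 | Peter Johnson | C-
4 | Henry Davis | C-
16 | Eve Miller | C-
7 | Eve Miller | F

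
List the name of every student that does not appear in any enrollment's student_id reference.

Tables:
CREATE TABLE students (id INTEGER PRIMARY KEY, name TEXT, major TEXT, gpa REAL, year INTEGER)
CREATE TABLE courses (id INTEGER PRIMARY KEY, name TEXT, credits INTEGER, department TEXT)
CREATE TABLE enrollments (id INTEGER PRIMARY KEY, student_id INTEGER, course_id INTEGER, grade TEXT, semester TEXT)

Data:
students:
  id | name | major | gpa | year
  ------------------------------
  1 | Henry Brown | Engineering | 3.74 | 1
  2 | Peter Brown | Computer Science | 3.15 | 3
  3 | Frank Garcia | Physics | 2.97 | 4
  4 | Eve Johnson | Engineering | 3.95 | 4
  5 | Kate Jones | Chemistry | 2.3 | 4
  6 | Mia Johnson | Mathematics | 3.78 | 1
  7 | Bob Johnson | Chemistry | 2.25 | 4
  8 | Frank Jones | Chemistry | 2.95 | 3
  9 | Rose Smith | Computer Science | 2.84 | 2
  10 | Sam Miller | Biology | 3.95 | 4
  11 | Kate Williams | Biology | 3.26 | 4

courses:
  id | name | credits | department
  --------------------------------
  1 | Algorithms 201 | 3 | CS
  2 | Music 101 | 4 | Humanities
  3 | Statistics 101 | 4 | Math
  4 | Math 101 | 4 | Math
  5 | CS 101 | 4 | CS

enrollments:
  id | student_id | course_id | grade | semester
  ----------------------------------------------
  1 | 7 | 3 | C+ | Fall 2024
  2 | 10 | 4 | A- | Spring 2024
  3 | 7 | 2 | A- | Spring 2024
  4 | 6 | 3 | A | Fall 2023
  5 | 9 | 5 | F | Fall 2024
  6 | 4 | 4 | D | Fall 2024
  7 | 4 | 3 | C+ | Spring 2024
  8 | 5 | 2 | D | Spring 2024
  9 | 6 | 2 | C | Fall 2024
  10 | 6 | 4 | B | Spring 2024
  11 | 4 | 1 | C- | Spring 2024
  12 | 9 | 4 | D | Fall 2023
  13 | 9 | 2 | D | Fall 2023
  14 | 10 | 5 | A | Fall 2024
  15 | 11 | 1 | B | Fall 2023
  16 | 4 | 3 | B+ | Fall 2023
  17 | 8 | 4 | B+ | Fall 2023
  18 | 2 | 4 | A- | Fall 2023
SELECT p.name FROM students p LEFT JOIN enrollments c ON c.student_id = p.id WHERE c.id IS NULL

Execution result:
name
Henry Brown
Frank Garcia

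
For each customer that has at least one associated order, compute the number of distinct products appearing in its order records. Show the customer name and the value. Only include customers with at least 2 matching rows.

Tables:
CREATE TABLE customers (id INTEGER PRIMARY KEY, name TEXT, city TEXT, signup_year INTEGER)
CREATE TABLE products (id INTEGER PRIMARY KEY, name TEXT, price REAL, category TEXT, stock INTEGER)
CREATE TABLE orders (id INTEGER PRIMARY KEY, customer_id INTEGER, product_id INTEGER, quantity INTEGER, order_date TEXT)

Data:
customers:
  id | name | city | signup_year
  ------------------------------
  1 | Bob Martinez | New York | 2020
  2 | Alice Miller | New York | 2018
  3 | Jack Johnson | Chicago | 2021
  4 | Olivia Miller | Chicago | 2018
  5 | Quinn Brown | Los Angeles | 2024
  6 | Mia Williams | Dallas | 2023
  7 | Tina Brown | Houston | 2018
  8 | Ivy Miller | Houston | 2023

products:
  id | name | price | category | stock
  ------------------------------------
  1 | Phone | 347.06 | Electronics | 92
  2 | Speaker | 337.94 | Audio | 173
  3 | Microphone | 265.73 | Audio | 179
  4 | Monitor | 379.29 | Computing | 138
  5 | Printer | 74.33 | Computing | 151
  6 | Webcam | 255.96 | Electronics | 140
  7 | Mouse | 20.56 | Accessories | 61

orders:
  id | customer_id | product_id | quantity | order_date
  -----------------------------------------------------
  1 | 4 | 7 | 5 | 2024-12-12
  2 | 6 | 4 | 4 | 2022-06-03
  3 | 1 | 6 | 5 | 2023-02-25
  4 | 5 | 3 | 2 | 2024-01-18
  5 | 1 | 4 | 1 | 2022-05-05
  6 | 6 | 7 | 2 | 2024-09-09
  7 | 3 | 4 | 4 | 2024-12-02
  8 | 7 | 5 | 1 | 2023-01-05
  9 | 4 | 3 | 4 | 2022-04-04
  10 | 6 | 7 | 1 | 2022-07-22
SELECT p.name, COUNT(DISTINCT c.product_id) AS distinct_product_count FROM orders c JOIN customers p ON c.customer_id = p.id GROUP BY p.id, p.name HAVING COUNT(*) >= 2

Execution result:
name | distinct_product_count
Bob Martinez | 2
Olivia Miller | 2
Mia Williams | 2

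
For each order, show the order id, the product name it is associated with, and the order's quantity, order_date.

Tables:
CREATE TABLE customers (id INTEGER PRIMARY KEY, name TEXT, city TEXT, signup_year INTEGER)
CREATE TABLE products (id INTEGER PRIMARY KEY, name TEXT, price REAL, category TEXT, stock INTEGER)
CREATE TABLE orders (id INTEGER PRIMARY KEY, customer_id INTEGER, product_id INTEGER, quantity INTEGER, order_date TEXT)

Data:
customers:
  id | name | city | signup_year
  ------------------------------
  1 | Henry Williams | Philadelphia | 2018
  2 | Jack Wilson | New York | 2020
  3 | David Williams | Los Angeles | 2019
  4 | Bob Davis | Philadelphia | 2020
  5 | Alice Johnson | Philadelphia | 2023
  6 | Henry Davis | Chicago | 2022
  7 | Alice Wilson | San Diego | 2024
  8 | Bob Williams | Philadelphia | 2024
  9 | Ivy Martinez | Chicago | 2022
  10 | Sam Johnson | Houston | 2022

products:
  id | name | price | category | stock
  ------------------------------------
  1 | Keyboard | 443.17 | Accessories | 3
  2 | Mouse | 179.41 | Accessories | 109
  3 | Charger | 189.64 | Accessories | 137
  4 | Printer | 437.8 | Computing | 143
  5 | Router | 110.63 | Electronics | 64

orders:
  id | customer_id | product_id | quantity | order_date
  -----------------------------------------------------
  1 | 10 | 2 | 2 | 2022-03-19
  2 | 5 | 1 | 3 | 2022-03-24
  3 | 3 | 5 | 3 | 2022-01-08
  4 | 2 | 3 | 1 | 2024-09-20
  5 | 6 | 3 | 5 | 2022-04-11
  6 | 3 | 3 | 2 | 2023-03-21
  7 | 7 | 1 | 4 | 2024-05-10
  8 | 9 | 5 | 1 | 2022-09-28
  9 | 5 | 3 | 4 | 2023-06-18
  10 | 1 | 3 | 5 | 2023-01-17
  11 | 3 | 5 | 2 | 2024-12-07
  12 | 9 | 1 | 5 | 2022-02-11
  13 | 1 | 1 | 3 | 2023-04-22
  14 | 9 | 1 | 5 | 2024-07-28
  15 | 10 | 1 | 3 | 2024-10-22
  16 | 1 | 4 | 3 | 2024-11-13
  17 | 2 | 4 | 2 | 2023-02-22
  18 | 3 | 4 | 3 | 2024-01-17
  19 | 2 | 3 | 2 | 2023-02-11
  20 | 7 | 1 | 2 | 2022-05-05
SELECT c.id, p.name AS product, c.quantity, c.order_date FROM orders c JOIN products p ON c.product_id = p.id

Execution result:
id | product | quantity | order_date
1 | Mouse | 2 | 2022-03-19
2 | Keyboard | 3 | 2022-03-24
3 | Router | 3 | 2022-01-08
4 | Charger | 1 | 2024-09-20
5 | Charger | 5 | 2022-04-11
6 | Charger | 2 | 2023-03-21
7 | Keyboard | 4 | 2024-05-10
8 | Router | 1 | 2022-09-28
9 | Charger | 4 | 2023-06-18
10 | Charger | 5 | 2023-01-17
11 | Router | 2 | 2024-12-07
12 | Keyboard | 5 | 2022-02-11
13 | Keyboard | 3 | 2023-04-22
14 | Keyboard | 5 | 2024-07-28
15 | Keyboard | 3 | 2024-10-22
16 | Printer | 3 | 2024-11-13
17 | Printer | 2 | 2023-02-22
18 | Printer | 3 | 2024-01-17
19 | Charger | 2 | 2023-02-11
20 | Keyboard | 2 | 2022-05-05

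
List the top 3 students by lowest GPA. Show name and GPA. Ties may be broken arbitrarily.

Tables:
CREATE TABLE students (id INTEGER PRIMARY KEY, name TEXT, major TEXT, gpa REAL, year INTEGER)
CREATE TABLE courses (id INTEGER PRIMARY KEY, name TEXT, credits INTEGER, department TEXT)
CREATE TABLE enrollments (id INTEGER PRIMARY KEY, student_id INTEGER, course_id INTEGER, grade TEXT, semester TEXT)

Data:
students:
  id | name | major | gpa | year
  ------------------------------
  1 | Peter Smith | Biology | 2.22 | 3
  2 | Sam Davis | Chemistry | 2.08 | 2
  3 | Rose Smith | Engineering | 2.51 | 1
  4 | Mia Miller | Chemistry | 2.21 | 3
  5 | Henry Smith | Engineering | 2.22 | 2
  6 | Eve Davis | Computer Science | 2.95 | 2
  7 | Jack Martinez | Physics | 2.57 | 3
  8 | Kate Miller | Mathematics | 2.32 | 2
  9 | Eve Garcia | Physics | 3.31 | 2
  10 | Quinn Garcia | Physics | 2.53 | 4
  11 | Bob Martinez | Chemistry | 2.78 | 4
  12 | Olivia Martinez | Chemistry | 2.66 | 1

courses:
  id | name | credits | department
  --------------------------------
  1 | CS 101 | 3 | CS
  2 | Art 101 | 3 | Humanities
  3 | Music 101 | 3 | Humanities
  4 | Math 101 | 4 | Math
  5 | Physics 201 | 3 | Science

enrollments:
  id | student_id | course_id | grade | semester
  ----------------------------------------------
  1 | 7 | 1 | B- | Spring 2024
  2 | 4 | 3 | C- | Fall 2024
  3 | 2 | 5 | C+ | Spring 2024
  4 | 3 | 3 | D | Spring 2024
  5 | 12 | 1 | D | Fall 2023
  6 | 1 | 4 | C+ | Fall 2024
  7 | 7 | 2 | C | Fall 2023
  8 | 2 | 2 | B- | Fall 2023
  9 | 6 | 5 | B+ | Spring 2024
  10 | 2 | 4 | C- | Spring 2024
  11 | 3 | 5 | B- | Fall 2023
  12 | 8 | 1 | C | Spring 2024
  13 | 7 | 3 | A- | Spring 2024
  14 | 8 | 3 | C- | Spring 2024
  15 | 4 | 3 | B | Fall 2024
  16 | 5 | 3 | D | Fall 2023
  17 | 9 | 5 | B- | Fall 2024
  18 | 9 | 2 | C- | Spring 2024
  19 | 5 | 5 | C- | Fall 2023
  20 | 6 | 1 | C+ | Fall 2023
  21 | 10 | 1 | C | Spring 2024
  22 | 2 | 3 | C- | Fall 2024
SELECT name, gpa FROM students ORDER BY gpa ASC LIMIT 3

Execution result:
name | gpa
Sam Davis | 2.08
Mia Miller | 2.21
Peter Smith | 2.22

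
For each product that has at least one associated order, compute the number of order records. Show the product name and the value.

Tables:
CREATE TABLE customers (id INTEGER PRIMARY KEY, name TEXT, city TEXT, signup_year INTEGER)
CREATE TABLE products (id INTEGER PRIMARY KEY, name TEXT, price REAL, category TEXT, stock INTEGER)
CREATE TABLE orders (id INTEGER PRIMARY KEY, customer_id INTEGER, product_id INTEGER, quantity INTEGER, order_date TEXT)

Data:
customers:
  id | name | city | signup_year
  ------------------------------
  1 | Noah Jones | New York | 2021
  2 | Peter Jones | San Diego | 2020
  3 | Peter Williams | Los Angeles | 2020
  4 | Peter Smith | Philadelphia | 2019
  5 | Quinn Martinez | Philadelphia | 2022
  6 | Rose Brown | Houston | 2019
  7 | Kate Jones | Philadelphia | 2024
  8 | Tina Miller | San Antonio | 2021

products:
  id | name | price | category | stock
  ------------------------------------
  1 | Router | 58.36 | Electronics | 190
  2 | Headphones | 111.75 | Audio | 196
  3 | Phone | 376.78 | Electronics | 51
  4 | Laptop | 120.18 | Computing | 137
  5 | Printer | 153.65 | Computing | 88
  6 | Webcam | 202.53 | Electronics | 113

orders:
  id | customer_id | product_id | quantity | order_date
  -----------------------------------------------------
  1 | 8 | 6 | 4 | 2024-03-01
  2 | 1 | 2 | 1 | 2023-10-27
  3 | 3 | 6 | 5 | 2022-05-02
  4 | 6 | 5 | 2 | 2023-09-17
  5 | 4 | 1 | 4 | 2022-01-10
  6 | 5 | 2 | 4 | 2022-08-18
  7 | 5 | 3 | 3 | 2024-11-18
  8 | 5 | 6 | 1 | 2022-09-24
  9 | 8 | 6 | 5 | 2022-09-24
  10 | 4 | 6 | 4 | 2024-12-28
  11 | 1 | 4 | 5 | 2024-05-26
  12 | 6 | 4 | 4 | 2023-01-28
SELECT p.name, COUNT(*) AS n FROM orders c JOIN products p ON c.product_id = p.id GROUP BY p.id, p.name

Execution result:
name | n
Router | 1
Headphones | 2
Phone | 1
Laptop | 2
Printer | 1
Webcam | 5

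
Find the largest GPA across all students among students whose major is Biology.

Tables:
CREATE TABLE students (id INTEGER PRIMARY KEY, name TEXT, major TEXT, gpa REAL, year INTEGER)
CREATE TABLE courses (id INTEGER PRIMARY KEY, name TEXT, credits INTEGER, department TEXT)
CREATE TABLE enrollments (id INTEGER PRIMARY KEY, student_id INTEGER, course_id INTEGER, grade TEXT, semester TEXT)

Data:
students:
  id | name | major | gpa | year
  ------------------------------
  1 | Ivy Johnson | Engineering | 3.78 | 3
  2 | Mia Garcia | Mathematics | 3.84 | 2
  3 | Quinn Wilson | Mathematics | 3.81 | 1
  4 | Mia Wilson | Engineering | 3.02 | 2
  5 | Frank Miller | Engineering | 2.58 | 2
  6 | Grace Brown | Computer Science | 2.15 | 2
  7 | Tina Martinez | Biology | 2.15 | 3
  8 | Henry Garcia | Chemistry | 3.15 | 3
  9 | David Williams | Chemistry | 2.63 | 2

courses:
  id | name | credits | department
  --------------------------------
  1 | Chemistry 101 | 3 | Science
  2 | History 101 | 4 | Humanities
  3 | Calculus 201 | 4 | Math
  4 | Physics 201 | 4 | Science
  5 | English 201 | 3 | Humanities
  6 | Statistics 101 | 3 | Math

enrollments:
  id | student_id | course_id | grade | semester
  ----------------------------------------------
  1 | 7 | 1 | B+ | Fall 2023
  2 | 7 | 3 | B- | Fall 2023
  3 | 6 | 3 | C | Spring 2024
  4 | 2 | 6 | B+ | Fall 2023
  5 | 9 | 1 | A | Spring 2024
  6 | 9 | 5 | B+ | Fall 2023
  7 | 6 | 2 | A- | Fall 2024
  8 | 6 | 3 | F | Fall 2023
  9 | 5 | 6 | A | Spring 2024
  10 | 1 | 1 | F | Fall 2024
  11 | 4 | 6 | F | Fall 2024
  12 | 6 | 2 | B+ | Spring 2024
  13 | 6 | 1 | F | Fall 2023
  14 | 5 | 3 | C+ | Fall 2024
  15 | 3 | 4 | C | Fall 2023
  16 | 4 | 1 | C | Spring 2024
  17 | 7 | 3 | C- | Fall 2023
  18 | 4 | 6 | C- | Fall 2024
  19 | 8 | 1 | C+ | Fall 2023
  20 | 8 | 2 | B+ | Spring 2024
SELECT MAX(gpa) FROM students WHERE major = 'Biology'

Execution result:
2.15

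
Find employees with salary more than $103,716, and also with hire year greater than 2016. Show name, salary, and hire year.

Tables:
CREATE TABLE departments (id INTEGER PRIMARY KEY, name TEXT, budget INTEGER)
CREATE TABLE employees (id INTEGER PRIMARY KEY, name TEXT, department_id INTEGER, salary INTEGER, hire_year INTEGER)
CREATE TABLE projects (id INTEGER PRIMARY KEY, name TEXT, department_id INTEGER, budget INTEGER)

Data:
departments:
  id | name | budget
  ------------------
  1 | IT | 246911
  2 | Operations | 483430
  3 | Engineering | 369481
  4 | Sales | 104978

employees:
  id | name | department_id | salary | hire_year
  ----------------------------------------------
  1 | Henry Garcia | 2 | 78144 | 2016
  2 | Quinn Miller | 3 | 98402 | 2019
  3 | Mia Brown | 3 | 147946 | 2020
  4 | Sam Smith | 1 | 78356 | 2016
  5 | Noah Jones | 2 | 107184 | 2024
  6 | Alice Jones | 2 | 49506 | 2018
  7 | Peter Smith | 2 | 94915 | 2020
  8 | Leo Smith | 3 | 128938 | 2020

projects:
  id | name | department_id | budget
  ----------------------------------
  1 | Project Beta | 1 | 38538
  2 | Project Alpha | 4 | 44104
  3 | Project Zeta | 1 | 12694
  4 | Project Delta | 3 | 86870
SELECT name, salary, hire_year FROM employees WHERE salary > 103716 AND hire_year > 2016

Execution result:
name | salary | hire_year
Mia Brown | 147946 | 2020
Noah Jones | 107184 | 2024
Leo Smith | 128938 | 2020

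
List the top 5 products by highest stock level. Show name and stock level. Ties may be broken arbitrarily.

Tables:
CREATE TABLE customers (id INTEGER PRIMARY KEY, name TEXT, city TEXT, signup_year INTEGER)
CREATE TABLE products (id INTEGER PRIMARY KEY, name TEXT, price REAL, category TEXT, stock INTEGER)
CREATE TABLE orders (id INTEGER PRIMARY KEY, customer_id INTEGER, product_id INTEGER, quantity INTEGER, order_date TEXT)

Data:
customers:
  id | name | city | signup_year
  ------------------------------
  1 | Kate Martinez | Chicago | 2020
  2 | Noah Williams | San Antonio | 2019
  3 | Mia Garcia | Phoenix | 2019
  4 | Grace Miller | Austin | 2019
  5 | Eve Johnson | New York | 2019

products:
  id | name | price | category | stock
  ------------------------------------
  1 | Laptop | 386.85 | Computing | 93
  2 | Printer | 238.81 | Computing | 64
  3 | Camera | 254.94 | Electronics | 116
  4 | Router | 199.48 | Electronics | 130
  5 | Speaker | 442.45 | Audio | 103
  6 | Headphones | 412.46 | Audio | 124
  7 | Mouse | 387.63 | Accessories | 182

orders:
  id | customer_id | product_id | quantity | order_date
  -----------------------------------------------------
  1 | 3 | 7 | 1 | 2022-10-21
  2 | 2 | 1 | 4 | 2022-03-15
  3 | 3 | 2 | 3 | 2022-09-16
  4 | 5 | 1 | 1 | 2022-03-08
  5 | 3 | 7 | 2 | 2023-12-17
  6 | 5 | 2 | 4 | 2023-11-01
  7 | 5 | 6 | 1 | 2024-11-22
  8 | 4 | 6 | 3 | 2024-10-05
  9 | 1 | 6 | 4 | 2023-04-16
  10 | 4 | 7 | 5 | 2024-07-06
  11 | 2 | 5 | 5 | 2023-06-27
SELECT name, stock FROM products ORDER BY stock DESC LIMIT 5

Execution result:
name | stock
Mouse | 182
Router | 130
Headphones | 124
Camera | 116
Speaker | 103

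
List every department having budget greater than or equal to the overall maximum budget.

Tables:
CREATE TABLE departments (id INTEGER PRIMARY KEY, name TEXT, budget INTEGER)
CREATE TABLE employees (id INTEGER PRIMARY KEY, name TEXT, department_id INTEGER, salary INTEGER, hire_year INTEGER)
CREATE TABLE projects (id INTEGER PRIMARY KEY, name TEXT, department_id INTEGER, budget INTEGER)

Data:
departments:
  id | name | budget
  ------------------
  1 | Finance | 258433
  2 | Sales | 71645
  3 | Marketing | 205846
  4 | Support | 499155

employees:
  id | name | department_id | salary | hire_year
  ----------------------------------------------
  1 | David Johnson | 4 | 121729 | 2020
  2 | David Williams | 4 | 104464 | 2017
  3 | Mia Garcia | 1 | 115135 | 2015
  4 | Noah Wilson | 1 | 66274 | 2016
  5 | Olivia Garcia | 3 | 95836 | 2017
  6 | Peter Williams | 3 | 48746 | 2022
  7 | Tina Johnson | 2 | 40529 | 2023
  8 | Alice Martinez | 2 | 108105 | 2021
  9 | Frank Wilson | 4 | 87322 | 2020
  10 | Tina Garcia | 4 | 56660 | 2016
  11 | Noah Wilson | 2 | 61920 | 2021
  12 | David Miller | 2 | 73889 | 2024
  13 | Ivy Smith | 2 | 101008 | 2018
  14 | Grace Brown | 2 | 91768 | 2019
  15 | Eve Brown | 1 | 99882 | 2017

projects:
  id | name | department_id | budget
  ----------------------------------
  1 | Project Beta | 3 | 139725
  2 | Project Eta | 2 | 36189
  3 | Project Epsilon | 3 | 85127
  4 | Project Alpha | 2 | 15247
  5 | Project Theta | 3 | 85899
SELECT name, budget FROM departments WHERE budget >= (SELECT MAX(budget) FROM departments)

Execution result:
name | budget
Support | 499155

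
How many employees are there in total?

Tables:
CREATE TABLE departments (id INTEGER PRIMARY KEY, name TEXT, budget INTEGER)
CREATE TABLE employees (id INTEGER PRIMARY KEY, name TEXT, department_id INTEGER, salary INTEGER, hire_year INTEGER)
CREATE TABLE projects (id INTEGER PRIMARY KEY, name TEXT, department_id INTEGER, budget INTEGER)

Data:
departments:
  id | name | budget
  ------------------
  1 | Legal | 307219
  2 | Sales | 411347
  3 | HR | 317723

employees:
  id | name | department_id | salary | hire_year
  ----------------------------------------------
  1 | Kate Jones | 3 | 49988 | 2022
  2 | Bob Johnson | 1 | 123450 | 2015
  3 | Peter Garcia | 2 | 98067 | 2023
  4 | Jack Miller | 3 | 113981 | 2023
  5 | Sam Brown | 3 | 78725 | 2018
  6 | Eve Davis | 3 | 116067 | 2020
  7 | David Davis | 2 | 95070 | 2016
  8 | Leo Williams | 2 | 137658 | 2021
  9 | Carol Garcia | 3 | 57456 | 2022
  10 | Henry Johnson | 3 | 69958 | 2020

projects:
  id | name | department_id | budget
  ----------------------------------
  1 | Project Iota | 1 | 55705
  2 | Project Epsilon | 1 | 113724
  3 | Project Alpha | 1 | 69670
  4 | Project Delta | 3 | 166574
SELECT COUNT(*) FROM employees

Execution result:
10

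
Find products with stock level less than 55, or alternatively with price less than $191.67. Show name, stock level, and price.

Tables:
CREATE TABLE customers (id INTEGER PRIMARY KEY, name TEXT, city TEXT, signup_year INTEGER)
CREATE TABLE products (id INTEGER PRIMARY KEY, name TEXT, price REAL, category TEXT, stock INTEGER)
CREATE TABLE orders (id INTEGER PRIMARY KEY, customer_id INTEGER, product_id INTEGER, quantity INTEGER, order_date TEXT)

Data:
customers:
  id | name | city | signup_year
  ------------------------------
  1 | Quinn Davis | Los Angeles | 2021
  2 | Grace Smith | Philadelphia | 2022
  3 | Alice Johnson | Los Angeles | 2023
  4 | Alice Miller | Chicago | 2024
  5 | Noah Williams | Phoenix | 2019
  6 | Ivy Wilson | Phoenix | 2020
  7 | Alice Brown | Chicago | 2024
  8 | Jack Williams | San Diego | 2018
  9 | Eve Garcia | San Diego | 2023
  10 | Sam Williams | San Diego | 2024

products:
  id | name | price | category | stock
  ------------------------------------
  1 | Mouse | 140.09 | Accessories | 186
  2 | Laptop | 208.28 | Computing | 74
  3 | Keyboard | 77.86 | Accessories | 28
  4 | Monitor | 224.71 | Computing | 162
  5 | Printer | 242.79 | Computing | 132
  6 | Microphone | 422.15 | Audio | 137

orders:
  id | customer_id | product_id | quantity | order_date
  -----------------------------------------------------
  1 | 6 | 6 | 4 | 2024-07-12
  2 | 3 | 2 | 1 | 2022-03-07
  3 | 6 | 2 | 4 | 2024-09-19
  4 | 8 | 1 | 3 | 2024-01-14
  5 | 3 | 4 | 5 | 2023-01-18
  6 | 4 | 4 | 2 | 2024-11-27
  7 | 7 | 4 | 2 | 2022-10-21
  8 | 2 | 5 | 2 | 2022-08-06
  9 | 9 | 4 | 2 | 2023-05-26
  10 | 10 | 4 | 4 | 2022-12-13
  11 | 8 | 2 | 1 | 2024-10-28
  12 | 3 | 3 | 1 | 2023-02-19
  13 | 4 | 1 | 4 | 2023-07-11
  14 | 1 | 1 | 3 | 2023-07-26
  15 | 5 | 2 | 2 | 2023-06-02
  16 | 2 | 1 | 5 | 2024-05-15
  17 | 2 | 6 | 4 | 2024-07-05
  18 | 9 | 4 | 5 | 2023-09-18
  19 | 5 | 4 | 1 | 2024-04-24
SELECT name, stock, price FROM products WHERE stock < 55 OR price < 191.67

Execution result:
name | stock | price
Mouse | 186 | 140.09
Keyboard | 28 | 77.86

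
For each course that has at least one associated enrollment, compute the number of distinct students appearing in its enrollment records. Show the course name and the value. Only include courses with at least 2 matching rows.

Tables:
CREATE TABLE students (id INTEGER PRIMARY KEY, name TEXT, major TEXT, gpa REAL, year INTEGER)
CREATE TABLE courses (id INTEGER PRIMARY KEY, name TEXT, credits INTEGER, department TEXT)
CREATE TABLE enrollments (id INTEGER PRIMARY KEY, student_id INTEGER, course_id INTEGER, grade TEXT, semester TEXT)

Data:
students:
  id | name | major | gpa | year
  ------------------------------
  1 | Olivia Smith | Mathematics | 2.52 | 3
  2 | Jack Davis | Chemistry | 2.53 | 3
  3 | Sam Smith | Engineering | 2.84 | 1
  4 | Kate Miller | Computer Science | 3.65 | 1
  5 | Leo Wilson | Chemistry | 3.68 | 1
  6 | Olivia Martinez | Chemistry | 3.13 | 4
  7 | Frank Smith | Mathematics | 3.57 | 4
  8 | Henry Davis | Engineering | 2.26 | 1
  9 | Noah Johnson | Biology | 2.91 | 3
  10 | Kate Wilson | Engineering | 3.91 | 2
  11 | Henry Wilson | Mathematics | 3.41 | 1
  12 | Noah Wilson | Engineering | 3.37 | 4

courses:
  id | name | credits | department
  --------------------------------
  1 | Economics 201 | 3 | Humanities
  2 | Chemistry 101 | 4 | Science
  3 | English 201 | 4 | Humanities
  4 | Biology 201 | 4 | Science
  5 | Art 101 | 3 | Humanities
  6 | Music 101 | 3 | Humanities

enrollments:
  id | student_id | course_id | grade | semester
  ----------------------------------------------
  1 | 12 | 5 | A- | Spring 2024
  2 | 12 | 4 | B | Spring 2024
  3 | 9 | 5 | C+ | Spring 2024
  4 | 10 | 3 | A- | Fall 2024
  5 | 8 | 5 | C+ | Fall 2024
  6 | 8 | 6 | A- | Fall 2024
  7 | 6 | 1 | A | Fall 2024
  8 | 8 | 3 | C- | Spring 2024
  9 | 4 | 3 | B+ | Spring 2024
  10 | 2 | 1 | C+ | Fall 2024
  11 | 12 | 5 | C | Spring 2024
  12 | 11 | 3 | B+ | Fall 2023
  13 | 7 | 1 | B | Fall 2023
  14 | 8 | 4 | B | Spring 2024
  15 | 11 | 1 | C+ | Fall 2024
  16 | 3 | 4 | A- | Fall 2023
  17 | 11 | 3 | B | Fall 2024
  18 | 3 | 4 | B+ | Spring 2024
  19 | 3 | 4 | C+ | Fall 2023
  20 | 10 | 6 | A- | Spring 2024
SELECT p.name, COUNT(DISTINCT c.student_id) AS distinct_student_count FROM enrollments c JOIN courses p ON c.course_id = p.id GROUP BY p.id, p.name HAVING COUNT(*) >= 2

Execution result:
name | distinct_student_count
Economics 201 | 4
English 201 | 4
Biology 201 | 3
Art 101 | 3
Music 101 | 2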